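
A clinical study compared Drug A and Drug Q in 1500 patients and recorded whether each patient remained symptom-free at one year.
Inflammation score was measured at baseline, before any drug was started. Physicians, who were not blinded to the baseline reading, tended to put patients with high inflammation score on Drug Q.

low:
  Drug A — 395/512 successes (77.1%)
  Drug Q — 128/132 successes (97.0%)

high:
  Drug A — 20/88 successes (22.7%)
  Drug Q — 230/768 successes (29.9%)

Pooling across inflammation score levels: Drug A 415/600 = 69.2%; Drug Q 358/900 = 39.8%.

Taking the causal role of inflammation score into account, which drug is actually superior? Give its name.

Drug Q

Inflammation score satisfies the back-door criterion: it is not a descendant of the drug, and it blocks the spurious path from drug to outcome. Adjusting for it (i.e., using the within-inflammation score rates) gives the causal effect.
Within each level — low: 77.1% vs 97.0%; high: 22.7% vs 29.9% — Drug Q is higher every time.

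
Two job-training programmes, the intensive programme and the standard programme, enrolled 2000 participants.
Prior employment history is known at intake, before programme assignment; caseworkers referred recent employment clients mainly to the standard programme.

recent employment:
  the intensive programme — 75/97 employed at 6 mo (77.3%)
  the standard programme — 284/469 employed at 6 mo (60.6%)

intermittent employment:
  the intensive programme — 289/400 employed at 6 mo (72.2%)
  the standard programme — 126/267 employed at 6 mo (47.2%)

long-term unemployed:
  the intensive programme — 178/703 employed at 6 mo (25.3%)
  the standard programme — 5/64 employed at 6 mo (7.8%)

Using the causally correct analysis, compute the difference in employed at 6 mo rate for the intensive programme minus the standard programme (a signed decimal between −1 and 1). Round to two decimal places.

Prior employment history is set before the programme has any effect — it is not caused by the programme — and it independently drives the outcome. That makes it a confounder, so the causal comparison is within prior employment history levels.
Adjusting over the population distribution of prior employment history: 0.283·(0.773−0.606) + 0.334·(0.723−0.472) + 0.384·(0.253−0.078) = +0.198.

+0.20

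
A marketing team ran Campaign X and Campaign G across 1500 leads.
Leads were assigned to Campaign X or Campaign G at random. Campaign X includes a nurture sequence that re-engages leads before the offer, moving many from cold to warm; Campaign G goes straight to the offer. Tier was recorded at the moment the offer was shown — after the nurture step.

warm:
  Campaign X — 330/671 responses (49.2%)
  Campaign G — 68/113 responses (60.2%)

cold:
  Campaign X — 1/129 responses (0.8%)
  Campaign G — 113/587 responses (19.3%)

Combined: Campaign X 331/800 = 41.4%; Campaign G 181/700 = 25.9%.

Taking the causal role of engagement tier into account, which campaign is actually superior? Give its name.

Stratifying would compare campaigns among leads the campaigns themselves sorted into engagement tier groups — a form of selection on an intermediate. The unconditioned pooled rates give the total causal effect.
Pooled: Campaign X 41.4% vs Campaign G 25.9%; Campaign X is higher overall.

Campaign X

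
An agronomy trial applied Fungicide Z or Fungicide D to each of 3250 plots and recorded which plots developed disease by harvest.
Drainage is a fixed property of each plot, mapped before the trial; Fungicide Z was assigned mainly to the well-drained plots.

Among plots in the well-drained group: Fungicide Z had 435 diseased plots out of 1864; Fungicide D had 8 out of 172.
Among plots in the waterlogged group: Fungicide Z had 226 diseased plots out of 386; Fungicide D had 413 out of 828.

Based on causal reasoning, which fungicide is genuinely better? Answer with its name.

Here field drainage is a common cause — it drives both which fungicide a case falls under and the outcome. The crude comparison mixes populations; the stratum-specific rates are the causally relevant ones.
Within each level — well-drained: 23.3% vs 4.7%; waterlogged: 58.5% vs 49.9% — Fungicide D is lower every time.

Fungicide D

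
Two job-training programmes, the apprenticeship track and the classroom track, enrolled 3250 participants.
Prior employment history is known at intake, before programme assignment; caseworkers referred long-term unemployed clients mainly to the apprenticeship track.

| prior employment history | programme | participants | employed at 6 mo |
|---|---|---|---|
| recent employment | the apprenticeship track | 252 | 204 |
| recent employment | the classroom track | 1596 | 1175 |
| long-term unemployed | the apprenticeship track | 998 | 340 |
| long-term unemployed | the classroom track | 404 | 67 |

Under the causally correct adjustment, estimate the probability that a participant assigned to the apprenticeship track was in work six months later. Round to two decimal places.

the apprenticeship track is higher inside every prior employment history stratum but the classroom track is higher in aggregate. Whether to stratify depends on how prior employment history relates to the programme.
Since prior employment history is a pre-existing factor (not a product of the programme) and it affects the outcome on its own, it is a confounder. The stratified rates, not the pooled rate, identify the causal effect.
Standardising the apprenticeship track to the population prior employment history mix: 0.569·204/252 + 0.431·340/998 = 0.607.

0.61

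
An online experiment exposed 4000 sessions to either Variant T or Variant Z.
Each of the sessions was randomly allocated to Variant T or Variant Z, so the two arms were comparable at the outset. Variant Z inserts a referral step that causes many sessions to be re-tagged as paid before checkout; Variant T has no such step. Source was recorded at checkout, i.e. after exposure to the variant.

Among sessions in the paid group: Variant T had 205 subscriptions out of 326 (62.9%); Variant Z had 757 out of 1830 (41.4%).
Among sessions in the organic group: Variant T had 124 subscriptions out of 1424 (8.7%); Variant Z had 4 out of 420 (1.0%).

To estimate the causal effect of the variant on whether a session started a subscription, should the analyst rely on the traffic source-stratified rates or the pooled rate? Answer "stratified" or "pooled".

pooled

Traffic source lies on the pathway variant → traffic source → outcome, so adjusting for it blocks the indirect effect. For the total causal effect of variant, use the unadjusted pooled rates.
Pooled: Variant T 18.8% vs Variant Z 33.8%; Variant Z is higher overall.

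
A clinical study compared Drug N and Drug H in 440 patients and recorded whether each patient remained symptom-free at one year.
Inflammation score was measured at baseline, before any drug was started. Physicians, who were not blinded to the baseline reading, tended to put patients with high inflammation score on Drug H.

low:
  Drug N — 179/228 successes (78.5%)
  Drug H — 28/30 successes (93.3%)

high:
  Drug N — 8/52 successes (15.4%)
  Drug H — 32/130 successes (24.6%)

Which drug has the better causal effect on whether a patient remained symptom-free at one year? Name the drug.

Drug H

Inflammation score satisfies the back-door criterion: it is not a descendant of the drug, and it blocks the spurious path from drug to outcome. Adjusting for it (i.e., using the within-inflammation score rates) gives the causal effect.
Within each level — low: 78.5% vs 93.3%; high: 15.4% vs 24.6% — Drug H is higher every time.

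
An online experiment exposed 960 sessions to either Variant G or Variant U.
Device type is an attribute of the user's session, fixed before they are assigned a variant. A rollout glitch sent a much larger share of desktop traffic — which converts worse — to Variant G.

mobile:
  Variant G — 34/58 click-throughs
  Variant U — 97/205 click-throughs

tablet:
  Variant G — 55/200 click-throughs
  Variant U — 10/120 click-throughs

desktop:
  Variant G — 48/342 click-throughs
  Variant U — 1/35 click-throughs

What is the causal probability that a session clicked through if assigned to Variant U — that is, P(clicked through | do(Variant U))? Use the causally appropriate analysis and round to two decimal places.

The imbalance in device type arose from how sessions were allocated, not from anything the variant did; and device type independently affects the outcome. The pooled gap is confounded — condition on device type.
Standardising Variant U to the population device type mix: 0.274·97/205 + 0.333·10/120 + 0.393·1/35 = 0.169.

0.17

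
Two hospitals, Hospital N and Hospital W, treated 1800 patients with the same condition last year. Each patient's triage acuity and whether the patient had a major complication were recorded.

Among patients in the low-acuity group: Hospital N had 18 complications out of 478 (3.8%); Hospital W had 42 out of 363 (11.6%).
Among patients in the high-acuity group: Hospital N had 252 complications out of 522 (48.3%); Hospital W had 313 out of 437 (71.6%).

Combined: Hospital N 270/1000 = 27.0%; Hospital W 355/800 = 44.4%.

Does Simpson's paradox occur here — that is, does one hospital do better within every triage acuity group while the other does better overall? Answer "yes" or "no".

no

Within each triage acuity level (low-acuity 3.8% vs 11.6%; high-acuity 48.3% vs 71.6%), Hospital N has the lower rate every time. Pooled: 27.0% vs 44.4% — Hospital N has the lower rate overall. They agree.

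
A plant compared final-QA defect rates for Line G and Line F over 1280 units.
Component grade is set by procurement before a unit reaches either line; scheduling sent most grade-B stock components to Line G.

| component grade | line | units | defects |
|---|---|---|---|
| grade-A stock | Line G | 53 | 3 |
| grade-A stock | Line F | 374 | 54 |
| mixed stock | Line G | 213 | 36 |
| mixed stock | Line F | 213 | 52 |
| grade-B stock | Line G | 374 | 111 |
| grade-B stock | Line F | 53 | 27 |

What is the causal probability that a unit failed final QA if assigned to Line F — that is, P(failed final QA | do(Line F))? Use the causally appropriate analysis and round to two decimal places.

0.30

Here component grade is a common cause — it drives both which line a case falls under and the outcome. The crude comparison mixes populations; the stratum-specific rates are the causally relevant ones.
Standardising Line F to the population component grade mix: 0.334·54/374 + 0.333·52/213 + 0.334·27/53 = 0.299.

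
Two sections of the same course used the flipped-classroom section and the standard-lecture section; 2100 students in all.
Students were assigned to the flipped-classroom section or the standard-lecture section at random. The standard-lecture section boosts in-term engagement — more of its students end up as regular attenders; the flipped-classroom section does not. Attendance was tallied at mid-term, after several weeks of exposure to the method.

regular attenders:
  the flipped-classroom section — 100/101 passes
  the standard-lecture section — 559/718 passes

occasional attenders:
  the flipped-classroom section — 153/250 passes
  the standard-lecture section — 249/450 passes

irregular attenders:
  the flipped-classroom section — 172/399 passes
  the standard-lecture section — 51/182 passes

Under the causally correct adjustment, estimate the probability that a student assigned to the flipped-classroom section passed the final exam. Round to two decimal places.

0.57

Stratifying would compare teaching methods among students the teaching methods themselves sorted into mid-term attendance groups — a form of selection on an intermediate. The unconditioned pooled rates give the total causal effect.
So P(outcome | do(the flipped-classroom section)) is just the pooled rate for the flipped-classroom section: 425/750 = 0.567.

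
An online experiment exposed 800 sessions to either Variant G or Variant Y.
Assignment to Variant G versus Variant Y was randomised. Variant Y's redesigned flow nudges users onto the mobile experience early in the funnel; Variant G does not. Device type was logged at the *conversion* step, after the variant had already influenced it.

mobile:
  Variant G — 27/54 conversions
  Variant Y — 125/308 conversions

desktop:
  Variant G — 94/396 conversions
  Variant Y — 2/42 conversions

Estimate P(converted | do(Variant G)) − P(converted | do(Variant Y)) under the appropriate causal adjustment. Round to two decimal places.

-0.09

Device type is downstream of the variant. One should not condition on a consequence of treatment, so the overall rates are the right comparison.
The causal difference is the pooled difference: 0.269 − 0.363 = -0.094.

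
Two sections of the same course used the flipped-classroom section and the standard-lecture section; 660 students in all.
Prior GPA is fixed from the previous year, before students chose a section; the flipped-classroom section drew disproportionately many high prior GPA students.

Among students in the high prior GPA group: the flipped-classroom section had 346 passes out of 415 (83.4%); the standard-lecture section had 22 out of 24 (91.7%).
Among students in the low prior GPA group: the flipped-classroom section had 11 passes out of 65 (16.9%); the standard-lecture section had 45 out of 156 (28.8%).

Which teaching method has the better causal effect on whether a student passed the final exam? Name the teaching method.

the standard-lecture section

The stratified and pooled comparisons disagree (the standard-lecture section wins within each prior GPA band; the flipped-classroom section wins overall), so the answer turns on the causal role of prior GPA band.
Prior GPA band is set before the teaching method has any effect — it is not caused by the teaching method — and it independently drives the outcome. That makes it a confounder, so the causal comparison is within prior GPA band levels.
Within each level — high prior GPA: 83.4% vs 91.7%; low prior GPA: 16.9% vs 28.8% — the standard-lecture section is higher every time.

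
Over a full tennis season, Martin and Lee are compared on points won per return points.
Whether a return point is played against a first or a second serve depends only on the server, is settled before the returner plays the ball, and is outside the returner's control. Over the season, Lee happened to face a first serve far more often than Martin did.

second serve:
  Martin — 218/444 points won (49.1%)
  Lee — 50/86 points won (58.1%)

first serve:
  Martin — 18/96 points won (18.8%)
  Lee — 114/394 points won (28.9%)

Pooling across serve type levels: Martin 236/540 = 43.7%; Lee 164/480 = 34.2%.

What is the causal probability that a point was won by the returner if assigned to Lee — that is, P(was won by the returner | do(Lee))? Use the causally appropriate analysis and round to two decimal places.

The imbalance in serve type arose from how return points were allocated, not from anything the player did; and serve type independently affects the outcome. The pooled gap is confounded — condition on serve type.
Standardising Lee to the population serve type mix: 0.520·50/86 + 0.480·114/394 = 0.441.

0.44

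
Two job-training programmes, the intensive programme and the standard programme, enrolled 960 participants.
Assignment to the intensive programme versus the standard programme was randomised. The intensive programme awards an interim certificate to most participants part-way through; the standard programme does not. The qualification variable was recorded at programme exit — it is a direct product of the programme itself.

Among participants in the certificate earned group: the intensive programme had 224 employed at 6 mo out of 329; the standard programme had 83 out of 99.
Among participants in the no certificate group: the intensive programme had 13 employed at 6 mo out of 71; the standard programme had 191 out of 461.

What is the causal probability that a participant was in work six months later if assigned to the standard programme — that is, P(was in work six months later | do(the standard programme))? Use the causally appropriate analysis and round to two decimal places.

the standard programme is higher inside every qualification attained during the programme stratum but the intensive programme is higher in aggregate. Whether to stratify depends on how qualification attained during the programme relates to the programme.
Qualification attained during the programme lies on the pathway programme → qualification attained during the programme → outcome, so adjusting for it blocks the indirect effect. For the total causal effect of programme, use the unadjusted pooled rates.
So P(outcome | do(the standard programme)) is just the pooled rate for the standard programme: 274/560 = 0.489.

0.49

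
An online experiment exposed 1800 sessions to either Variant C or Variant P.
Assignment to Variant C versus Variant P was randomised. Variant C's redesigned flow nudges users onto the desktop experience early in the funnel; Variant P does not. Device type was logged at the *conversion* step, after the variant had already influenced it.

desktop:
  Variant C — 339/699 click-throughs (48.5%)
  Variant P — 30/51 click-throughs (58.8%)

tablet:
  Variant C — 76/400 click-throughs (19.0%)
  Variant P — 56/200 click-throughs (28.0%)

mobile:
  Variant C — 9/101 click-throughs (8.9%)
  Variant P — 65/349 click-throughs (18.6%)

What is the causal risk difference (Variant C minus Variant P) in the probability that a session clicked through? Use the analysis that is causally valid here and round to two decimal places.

Device type lies on the pathway variant → device type → outcome, so adjusting for it blocks the indirect effect. For the total causal effect of variant, use the unadjusted pooled rates.
The causal difference is the pooled difference: 0.353 − 0.252 = +0.102.

+0.10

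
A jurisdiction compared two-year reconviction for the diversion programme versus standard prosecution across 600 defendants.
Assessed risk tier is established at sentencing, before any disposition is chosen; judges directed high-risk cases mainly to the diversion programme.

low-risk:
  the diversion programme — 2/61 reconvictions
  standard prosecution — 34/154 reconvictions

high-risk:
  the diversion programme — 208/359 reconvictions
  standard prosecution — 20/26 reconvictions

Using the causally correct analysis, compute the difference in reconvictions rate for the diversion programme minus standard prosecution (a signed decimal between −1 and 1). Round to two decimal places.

-0.19

Within every assessed risk tier level the diversion programme has the lower rate, yet pooled standard prosecution does — Simpson's reversal.
Since assessed risk tier is a pre-existing factor (not a product of the disposition) and it affects the outcome on its own, it is a confounder. The stratified rates, not the pooled rate, identify the causal effect.
Adjusting over the population distribution of assessed risk tier: 0.358·(0.033−0.221) + 0.642·(0.579−0.769) = -0.189.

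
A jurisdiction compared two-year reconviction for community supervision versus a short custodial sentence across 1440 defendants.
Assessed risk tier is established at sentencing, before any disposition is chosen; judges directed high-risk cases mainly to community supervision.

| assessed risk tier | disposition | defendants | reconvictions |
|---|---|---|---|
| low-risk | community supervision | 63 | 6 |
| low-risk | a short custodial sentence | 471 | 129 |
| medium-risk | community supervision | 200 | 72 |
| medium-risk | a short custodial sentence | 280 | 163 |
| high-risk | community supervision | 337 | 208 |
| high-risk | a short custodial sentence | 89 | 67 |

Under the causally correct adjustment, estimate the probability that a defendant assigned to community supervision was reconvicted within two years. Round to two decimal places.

community supervision is lower inside every assessed risk tier stratum but a short custodial sentence is lower in aggregate. Whether to stratify depends on how assessed risk tier relates to the disposition.
Assessed risk tier differs across dispositions for reasons unrelated to any effect of the disposition itself, and it separately predicts the outcome — a classic confounder. We must compare within assessed risk tier levels.
Standardising community supervision to the population assessed risk tier mix: 0.371·6/63 + 0.333·72/200 + 0.296·208/337 = 0.338.

0.34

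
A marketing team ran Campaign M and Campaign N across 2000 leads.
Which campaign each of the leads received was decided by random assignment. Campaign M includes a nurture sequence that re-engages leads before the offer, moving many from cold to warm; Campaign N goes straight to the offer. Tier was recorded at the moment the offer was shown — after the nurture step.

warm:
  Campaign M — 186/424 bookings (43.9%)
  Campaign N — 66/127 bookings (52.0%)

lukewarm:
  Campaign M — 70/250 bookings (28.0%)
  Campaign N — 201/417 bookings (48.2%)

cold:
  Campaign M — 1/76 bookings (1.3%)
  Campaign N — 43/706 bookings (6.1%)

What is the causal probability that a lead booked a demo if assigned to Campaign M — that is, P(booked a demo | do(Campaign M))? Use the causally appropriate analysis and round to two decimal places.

Because the campaign influences engagement tier, engagement tier is a post-treatment mediator, not a confounder. Stratifying on it would bias the estimate; the causal effect is the crude pooled difference.
So P(outcome | do(Campaign M)) is just the pooled rate for Campaign M: 257/750 = 0.343.

0.34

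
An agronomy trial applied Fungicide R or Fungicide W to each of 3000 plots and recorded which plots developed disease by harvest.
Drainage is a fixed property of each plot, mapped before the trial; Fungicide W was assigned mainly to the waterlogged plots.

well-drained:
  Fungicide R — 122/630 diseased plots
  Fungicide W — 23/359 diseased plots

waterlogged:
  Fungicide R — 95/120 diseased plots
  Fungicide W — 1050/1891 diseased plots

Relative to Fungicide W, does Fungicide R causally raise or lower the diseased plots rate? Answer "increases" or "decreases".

The stratified and pooled comparisons disagree (Fungicide W wins within each field drainage; Fungicide R wins overall), so the answer turns on the causal role of field drainage.
Here field drainage is a common cause — it drives both which fungicide a case falls under and the outcome. The crude comparison mixes populations; the stratum-specific rates are the causally relevant ones.
Within each level — well-drained: 19.4% vs 6.4%; waterlogged: 79.2% vs 55.5% — Fungicide W is lower every time.

increases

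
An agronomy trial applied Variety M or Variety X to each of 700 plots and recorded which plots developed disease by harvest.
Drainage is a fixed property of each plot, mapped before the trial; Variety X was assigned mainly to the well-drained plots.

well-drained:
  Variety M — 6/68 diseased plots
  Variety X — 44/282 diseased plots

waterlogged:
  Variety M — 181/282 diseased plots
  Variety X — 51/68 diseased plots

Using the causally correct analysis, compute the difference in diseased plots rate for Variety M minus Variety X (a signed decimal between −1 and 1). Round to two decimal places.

Field drainage differs across varietys for reasons unrelated to any effect of the variety itself, and it separately predicts the outcome — a classic confounder. We must compare within field drainage levels.
Adjusting over the population distribution of field drainage: 0.500·(0.088−0.156) + 0.500·(0.642−0.750) = -0.088.

-0.09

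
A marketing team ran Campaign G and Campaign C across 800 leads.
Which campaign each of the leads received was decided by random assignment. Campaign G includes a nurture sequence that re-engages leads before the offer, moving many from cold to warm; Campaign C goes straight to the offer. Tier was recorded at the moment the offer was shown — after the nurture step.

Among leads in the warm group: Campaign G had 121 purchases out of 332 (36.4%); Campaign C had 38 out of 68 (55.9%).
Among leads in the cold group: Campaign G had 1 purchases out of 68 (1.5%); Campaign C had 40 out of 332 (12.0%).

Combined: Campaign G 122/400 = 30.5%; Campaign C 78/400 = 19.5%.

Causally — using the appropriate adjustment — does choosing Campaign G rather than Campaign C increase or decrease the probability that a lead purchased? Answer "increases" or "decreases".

Campaign C is higher inside every engagement tier stratum but Campaign G is higher in aggregate. Whether to stratify depends on how engagement tier relates to the campaign.
Engagement tier is recorded after the campaign and is itself shifted by it — it sits on the causal path from campaign to outcome. Conditioning on a mediator would strip out part of the effect we want; the pooled comparison gives the total causal effect.
Pooled: Campaign G 30.5% vs Campaign C 19.5%; Campaign G is higher overall.

increases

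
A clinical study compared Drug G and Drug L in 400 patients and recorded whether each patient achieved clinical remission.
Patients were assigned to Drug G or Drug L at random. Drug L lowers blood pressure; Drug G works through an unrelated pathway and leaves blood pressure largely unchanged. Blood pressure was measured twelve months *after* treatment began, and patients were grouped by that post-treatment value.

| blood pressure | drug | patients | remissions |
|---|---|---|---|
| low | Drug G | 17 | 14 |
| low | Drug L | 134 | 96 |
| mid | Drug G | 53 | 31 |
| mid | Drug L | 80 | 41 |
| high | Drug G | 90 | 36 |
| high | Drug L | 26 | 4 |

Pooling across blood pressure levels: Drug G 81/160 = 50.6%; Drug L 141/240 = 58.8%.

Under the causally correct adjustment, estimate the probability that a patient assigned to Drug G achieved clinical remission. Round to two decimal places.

0.51

Blood pressure is recorded after the drug and is itself shifted by it — it sits on the causal path from drug to outcome. Conditioning on a mediator would strip out part of the effect we want; the pooled comparison gives the total causal effect.
So P(outcome | do(Drug G)) is just the pooled rate for Drug G: 81/160 = 0.506.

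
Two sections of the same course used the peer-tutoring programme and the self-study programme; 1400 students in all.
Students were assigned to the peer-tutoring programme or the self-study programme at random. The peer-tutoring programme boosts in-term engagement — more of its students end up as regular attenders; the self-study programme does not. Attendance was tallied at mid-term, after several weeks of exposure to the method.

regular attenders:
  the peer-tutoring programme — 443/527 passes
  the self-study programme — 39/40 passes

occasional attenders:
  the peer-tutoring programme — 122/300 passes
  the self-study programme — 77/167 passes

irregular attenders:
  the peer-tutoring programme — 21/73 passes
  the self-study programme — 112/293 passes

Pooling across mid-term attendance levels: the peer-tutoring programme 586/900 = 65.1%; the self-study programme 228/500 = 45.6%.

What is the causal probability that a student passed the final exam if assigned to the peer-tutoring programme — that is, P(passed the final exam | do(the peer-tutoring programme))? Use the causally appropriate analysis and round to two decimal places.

Because the teaching method influences mid-term attendance, mid-term attendance is a post-treatment mediator, not a confounder. Stratifying on it would bias the estimate; the causal effect is the crude pooled difference.
So P(outcome | do(the peer-tutoring programme)) is just the pooled rate for the peer-tutoring programme: 586/900 = 0.651.

0.65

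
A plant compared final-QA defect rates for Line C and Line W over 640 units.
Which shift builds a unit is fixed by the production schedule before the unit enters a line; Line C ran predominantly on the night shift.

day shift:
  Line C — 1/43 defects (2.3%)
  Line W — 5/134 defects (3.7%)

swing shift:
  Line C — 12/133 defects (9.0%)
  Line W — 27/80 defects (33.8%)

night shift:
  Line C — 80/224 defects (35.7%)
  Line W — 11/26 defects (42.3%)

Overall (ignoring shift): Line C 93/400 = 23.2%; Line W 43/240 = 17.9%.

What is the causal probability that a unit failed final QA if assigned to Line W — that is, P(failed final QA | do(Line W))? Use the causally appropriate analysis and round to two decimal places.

0.29

Line C is lower inside every shift stratum but Line W is lower in aggregate. Whether to stratify depends on how shift relates to the line.
Here shift is a common cause — it drives both which line a case falls under and the outcome. The crude comparison mixes populations; the stratum-specific rates are the causally relevant ones.
Standardising Line W to the population shift mix: 0.277·5/134 + 0.333·27/80 + 0.391·11/26 = 0.288.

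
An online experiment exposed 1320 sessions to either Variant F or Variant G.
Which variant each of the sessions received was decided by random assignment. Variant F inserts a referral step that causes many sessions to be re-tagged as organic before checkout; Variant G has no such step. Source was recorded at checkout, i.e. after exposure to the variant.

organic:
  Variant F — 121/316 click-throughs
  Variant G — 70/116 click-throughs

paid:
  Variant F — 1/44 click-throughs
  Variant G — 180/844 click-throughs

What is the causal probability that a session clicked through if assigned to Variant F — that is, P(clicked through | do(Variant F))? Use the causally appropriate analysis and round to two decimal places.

Traffic source here is a post-treatment variable shaped by the variant; conditioning on it would introduce bias rather than remove it. The overall comparison is the causal one.
So P(outcome | do(Variant F)) is just the pooled rate for Variant F: 122/360 = 0.339.

0.34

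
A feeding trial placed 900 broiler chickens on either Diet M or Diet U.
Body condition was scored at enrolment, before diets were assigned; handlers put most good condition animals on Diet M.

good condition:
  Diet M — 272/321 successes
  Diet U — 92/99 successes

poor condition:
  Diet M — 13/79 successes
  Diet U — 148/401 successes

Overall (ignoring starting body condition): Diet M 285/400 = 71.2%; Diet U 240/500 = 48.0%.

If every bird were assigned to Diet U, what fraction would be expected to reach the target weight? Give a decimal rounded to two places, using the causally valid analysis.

0.63

Starting body condition differs across diets for reasons unrelated to any effect of the diet itself, and it separately predicts the outcome — a classic confounder. We must compare within starting body condition levels.
Standardising Diet U to the population starting body condition mix: 0.467·92/99 + 0.533·148/401 = 0.631.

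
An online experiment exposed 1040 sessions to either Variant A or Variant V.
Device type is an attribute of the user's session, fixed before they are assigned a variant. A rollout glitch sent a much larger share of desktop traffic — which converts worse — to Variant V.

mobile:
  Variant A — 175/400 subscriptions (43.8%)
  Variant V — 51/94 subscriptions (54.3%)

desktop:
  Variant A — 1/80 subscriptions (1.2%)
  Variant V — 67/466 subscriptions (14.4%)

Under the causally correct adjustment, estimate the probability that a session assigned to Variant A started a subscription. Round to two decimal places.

Device type satisfies the back-door criterion: it is not a descendant of the variant, and it blocks the spurious path from variant to outcome. Adjusting for it (i.e., using the within-device type rates) gives the causal effect.
Standardising Variant A to the population device type mix: 0.475·175/400 + 0.525·1/80 = 0.214.

0.21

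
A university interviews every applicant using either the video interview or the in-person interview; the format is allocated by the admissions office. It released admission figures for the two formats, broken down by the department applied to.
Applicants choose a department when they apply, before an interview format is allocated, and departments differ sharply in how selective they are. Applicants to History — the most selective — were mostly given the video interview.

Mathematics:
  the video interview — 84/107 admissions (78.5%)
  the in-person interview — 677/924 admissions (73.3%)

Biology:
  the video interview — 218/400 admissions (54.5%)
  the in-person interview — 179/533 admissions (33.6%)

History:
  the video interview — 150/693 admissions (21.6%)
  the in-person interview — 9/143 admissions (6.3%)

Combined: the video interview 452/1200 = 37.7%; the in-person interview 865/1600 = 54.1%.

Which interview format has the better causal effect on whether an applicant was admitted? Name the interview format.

the video interview

The department-specific comparison favours the video interview throughout, but the pooled figures favour the in-person interview. The question is whether to condition on department.
Department is set before the interview format has any effect — it is not caused by the interview format — and it independently drives the outcome. That makes it a confounder, so the causal comparison is within department levels.
Within each level — Mathematics: 78.5% vs 73.3%; Biology: 54.5% vs 33.6%; History: 21.6% vs 6.3% — the video interview is higher every time.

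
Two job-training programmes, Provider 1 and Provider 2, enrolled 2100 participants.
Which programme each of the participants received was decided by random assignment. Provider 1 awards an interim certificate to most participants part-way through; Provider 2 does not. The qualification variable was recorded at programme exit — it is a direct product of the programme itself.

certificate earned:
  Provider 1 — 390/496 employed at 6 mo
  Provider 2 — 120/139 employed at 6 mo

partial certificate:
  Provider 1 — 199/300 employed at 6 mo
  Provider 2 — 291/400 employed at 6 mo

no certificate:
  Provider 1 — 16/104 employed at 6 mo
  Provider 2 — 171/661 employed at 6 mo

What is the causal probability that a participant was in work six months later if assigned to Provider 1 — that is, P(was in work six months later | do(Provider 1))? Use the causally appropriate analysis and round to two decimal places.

Qualification attained during the programme is recorded after the programme and is itself shifted by it — it sits on the causal path from programme to outcome. Conditioning on a mediator would strip out part of the effect we want; the pooled comparison gives the total causal effect.
So P(outcome | do(Provider 1)) is just the pooled rate for Provider 1: 605/900 = 0.672.

0.67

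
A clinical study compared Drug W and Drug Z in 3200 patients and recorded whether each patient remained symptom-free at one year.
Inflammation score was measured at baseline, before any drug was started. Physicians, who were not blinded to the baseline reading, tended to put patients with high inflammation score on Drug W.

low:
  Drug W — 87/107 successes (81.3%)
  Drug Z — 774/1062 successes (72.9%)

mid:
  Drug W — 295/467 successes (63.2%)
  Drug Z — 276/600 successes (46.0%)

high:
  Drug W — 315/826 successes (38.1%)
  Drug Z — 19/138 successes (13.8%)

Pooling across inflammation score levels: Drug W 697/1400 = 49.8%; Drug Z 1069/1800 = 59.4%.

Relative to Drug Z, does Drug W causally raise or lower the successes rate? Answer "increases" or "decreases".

increases

The stratified and pooled comparisons disagree (Drug W wins within each inflammation score; Drug Z wins overall), so the answer turns on the causal role of inflammation score.
Here inflammation score is a common cause — it drives both which drug a case falls under and the outcome. The crude comparison mixes populations; the stratum-specific rates are the causally relevant ones.
Within each level — low: 81.3% vs 72.9%; mid: 63.2% vs 46.0%; high: 38.1% vs 13.8% — Drug W is higher every time.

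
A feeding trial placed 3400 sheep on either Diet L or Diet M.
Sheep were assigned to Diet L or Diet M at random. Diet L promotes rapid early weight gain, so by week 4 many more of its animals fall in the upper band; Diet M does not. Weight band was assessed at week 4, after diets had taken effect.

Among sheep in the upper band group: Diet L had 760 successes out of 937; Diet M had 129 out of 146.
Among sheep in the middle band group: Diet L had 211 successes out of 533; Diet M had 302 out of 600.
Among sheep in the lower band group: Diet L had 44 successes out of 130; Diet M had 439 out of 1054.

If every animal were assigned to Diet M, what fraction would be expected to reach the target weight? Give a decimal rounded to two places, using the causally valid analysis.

0.48

Stratifying would compare diets among sheep the diets themselves sorted into week-4 weight band groups — a form of selection on an intermediate. The unconditioned pooled rates give the total causal effect.
So P(outcome | do(Diet M)) is just the pooled rate for Diet M: 870/1800 = 0.483.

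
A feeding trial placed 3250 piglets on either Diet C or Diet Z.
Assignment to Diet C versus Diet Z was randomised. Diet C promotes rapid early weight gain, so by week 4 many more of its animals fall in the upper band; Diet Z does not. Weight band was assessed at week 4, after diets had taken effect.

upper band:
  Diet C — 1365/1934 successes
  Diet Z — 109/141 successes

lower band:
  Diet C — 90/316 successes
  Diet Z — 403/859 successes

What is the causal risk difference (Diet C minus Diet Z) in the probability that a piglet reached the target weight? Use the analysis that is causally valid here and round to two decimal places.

+0.13

The distribution of week-4 weight band is itself part of what the diet does — it is an intermediate outcome. Holding it fixed would remove that part of the effect; the total effect is the pooled difference.
The causal difference is the pooled difference: 0.647 − 0.512 = +0.135.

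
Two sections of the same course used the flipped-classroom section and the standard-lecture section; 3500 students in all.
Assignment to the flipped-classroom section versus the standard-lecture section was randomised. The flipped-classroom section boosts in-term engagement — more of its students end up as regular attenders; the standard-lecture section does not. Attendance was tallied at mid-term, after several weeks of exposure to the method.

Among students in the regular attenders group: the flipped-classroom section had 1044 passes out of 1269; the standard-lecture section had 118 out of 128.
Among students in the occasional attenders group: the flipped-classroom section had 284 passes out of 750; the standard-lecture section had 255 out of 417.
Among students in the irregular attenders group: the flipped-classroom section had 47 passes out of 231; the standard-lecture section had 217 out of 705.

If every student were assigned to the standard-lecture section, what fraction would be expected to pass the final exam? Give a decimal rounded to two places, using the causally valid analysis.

0.47

Mid-term attendance lies on the pathway teaching method → mid-term attendance → outcome, so adjusting for it blocks the indirect effect. For the total causal effect of teaching method, use the unadjusted pooled rates.
So P(outcome | do(the standard-lecture section)) is just the pooled rate for the standard-lecture section: 590/1250 = 0.472.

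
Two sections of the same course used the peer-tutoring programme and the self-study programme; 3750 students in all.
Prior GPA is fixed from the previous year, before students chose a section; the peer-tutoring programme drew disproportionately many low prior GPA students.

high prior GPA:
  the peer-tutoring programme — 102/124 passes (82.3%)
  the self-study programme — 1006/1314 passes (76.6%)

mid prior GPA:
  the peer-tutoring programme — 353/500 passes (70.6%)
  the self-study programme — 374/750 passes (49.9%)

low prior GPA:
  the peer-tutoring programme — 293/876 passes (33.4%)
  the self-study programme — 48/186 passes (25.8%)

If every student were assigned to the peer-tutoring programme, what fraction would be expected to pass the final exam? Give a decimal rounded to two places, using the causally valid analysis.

Here prior GPA band is a common cause — it drives both which teaching method a case falls under and the outcome. The crude comparison mixes populations; the stratum-specific rates are the causally relevant ones.
Standardising the peer-tutoring programme to the population prior GPA band mix: 0.383·102/124 + 0.333·353/500 + 0.283·293/876 = 0.645.

0.65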